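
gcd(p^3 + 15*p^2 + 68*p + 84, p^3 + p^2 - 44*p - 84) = p^2 + 8*p + 12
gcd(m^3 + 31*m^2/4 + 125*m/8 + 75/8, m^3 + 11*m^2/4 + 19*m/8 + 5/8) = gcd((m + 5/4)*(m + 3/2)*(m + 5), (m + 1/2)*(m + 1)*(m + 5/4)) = m + 5/4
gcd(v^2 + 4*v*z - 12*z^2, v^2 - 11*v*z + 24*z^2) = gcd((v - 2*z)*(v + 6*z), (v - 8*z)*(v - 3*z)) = 1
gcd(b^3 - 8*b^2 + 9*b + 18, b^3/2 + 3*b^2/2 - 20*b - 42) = b - 6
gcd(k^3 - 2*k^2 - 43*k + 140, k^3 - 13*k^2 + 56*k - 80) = k^2 - 9*k + 20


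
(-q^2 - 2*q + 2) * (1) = -q^2 - 2*q + 2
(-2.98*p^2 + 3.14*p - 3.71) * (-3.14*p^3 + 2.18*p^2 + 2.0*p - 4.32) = 9.3572*p^5 - 16.356*p^4 + 12.5346*p^3 + 11.0658*p^2 - 20.9848*p + 16.0272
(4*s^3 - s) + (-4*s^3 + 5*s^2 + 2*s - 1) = 5*s^2 + s - 1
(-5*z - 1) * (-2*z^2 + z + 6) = 10*z^3 - 3*z^2 - 31*z - 6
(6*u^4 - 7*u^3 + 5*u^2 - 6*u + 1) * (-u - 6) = -6*u^5 - 29*u^4 + 37*u^3 - 24*u^2 + 35*u - 6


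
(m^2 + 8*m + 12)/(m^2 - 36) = (m + 2)/(m - 6)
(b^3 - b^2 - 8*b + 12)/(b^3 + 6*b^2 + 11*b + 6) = (b^2 - 4*b + 4)/(b^2 + 3*b + 2)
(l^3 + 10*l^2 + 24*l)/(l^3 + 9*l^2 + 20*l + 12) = l*(l + 4)/(l^2 + 3*l + 2)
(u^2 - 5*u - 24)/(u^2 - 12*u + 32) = (u + 3)/(u - 4)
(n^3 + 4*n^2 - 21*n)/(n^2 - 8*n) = (n^2 + 4*n - 21)/(n - 8)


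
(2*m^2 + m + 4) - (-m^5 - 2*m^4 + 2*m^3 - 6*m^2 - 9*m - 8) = m^5 + 2*m^4 - 2*m^3 + 8*m^2 + 10*m + 12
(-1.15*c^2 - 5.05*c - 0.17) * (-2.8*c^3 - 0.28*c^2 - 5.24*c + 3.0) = 3.22*c^5 + 14.462*c^4 + 7.916*c^3 + 23.0596*c^2 - 14.2592*c - 0.51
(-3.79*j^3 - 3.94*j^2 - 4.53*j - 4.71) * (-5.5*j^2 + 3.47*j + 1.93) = 20.845*j^5 + 8.5187*j^4 + 3.9285*j^3 + 2.5817*j^2 - 25.0866*j - 9.0903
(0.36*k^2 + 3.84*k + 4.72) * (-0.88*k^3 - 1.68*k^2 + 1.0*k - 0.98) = -0.3168*k^5 - 3.984*k^4 - 10.2448*k^3 - 4.4424*k^2 + 0.9568*k - 4.6256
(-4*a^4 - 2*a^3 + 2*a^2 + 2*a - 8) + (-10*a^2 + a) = -4*a^4 - 2*a^3 - 8*a^2 + 3*a - 8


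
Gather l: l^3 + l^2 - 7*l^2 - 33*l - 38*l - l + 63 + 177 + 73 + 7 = l^3 - 6*l^2 - 72*l + 320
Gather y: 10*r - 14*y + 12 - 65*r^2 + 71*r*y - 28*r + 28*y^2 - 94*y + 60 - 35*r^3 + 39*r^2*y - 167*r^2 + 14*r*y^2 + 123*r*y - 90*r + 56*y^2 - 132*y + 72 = -35*r^3 - 232*r^2 - 108*r + y^2*(14*r + 84) + y*(39*r^2 + 194*r - 240) + 144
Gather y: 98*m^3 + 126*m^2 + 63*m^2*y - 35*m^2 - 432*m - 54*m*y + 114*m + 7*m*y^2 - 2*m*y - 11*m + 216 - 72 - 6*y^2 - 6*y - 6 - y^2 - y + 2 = 98*m^3 + 91*m^2 - 329*m + y^2*(7*m - 7) + y*(63*m^2 - 56*m - 7) + 140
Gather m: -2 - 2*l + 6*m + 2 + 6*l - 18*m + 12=4*l - 12*m + 12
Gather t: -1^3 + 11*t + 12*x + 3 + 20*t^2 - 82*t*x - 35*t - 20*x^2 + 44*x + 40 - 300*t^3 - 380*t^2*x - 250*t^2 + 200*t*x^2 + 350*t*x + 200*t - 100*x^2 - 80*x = -300*t^3 + t^2*(-380*x - 230) + t*(200*x^2 + 268*x + 176) - 120*x^2 - 24*x + 42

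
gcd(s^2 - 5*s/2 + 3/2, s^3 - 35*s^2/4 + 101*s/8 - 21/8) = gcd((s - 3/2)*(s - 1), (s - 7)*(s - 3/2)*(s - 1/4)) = s - 3/2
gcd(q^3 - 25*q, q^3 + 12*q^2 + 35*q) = q^2 + 5*q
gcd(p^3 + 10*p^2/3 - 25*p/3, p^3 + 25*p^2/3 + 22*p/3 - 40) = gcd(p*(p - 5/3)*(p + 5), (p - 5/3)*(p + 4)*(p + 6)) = p - 5/3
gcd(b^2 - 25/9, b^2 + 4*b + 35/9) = b + 5/3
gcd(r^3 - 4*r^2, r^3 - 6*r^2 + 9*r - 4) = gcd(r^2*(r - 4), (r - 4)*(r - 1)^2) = r - 4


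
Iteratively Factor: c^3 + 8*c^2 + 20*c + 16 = (c + 4)*(c^2 + 4*c + 4) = (c + 2)*(c + 4)*(c + 2)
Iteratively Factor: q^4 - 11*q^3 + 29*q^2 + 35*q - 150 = (q - 5)*(q^3 - 6*q^2 - q + 30) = (q - 5)*(q - 3)*(q^2 - 3*q - 10) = (q - 5)^2*(q - 3)*(q + 2)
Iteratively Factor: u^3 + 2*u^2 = (u + 2)*(u^2) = u*(u + 2)*(u)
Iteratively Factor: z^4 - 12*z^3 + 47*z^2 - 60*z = (z - 5)*(z^3 - 7*z^2 + 12*z) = z*(z - 5)*(z^2 - 7*z + 12) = z*(z - 5)*(z - 4)*(z - 3)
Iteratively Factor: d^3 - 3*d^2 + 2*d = (d - 1)*(d^2 - 2*d) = d*(d - 1)*(d - 2)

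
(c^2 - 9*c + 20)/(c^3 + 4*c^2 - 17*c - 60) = (c - 5)/(c^2 + 8*c + 15)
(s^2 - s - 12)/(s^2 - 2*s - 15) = (s - 4)/(s - 5)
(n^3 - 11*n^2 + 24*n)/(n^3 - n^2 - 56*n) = (n - 3)/(n + 7)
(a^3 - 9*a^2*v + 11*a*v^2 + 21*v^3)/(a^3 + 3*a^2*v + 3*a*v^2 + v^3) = (a^2 - 10*a*v + 21*v^2)/(a^2 + 2*a*v + v^2)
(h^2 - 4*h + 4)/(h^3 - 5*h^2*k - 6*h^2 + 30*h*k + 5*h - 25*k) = (h^2 - 4*h + 4)/(h^3 - 5*h^2*k - 6*h^2 + 30*h*k + 5*h - 25*k)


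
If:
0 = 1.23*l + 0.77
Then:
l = -0.63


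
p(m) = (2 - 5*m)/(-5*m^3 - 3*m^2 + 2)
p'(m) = (2 - 5*m)*(15*m^2 + 6*m)/(-5*m^3 - 3*m^2 + 2)^2 - 5/(-5*m^3 - 3*m^2 + 2) = (25*m^3 + 15*m^2 - 3*m*(5*m - 2)*(5*m + 2) - 10)/(5*m^3 + 3*m^2 - 2)^2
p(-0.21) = 1.59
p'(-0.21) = -3.11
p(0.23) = 0.48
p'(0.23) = -2.23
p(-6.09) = 0.03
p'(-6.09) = 0.01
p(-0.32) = 1.94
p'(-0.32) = -3.09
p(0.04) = 0.90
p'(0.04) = -2.39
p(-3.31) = 0.12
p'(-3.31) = 0.09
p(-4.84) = 0.05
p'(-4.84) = 0.02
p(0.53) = -1.57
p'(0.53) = -40.30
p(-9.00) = 0.01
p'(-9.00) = 0.00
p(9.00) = 0.01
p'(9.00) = 0.00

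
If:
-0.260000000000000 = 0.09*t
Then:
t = -2.89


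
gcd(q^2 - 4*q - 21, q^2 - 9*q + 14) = q - 7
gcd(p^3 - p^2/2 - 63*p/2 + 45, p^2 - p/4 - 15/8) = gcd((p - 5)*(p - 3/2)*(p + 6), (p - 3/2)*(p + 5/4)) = p - 3/2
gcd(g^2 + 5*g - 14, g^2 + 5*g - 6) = 1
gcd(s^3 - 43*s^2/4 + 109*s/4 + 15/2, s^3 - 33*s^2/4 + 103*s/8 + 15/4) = s^2 - 23*s/4 - 3/2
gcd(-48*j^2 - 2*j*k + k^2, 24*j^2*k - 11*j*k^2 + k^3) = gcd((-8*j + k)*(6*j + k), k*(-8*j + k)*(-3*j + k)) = 8*j - k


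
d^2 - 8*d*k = d*(d - 8*k)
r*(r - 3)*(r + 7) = r^3 + 4*r^2 - 21*r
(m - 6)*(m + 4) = m^2 - 2*m - 24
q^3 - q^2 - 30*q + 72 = (q - 4)*(q - 3)*(q + 6)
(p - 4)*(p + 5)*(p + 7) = p^3 + 8*p^2 - 13*p - 140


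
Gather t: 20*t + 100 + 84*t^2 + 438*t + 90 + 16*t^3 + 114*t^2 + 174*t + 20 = 16*t^3 + 198*t^2 + 632*t + 210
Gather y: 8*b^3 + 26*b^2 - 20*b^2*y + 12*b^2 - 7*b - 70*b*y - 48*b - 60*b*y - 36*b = 8*b^3 + 38*b^2 - 91*b + y*(-20*b^2 - 130*b)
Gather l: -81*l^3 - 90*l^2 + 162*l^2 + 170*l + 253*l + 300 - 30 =-81*l^3 + 72*l^2 + 423*l + 270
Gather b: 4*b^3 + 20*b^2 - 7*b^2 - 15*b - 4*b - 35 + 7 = 4*b^3 + 13*b^2 - 19*b - 28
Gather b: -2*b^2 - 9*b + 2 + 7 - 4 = -2*b^2 - 9*b + 5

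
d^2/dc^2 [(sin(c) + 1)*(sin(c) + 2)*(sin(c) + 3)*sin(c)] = -16*sin(c)^4 - 54*sin(c)^3 - 32*sin(c)^2 + 30*sin(c) + 22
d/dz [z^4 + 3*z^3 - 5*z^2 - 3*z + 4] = 4*z^3 + 9*z^2 - 10*z - 3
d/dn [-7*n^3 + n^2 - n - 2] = -21*n^2 + 2*n - 1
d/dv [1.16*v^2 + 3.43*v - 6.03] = 2.32*v + 3.43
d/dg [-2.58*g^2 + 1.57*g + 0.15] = 1.57 - 5.16*g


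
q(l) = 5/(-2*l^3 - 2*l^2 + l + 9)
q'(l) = 5*(6*l^2 + 4*l - 1)/(-2*l^3 - 2*l^2 + l + 9)^2 = 5*(6*l^2 + 4*l - 1)/(2*l^3 + 2*l^2 - l - 9)^2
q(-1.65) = 0.46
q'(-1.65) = 0.37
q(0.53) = 0.58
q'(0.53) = 0.19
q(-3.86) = 0.06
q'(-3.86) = 0.04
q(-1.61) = 0.47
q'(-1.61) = 0.36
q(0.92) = 0.75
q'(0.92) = 0.87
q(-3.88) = 0.05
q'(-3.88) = 0.04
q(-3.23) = 0.10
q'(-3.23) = 0.09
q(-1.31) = 0.57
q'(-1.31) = 0.26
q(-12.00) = 0.00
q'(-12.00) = 0.00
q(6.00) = -0.01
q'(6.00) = 0.00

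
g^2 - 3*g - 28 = (g - 7)*(g + 4)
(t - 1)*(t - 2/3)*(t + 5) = t^3 + 10*t^2/3 - 23*t/3 + 10/3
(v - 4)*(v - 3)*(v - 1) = v^3 - 8*v^2 + 19*v - 12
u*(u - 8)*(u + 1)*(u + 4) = u^4 - 3*u^3 - 36*u^2 - 32*u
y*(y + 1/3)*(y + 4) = y^3 + 13*y^2/3 + 4*y/3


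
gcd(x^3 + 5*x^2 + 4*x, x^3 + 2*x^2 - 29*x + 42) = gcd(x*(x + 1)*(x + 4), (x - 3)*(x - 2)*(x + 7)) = 1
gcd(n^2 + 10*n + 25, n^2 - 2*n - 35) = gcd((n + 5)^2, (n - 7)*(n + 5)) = n + 5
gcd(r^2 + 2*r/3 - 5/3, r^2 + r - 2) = r - 1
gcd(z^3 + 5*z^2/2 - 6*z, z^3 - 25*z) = z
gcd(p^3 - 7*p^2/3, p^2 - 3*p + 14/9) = p - 7/3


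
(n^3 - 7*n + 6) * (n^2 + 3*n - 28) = n^5 + 3*n^4 - 35*n^3 - 15*n^2 + 214*n - 168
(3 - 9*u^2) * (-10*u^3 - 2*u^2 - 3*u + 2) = 90*u^5 + 18*u^4 - 3*u^3 - 24*u^2 - 9*u + 6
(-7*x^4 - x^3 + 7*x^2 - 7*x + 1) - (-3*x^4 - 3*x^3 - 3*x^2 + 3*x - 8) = -4*x^4 + 2*x^3 + 10*x^2 - 10*x + 9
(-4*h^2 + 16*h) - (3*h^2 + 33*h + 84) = -7*h^2 - 17*h - 84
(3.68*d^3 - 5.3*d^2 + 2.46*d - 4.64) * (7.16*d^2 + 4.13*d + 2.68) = 26.3488*d^5 - 22.7496*d^4 + 5.587*d^3 - 37.2666*d^2 - 12.5704*d - 12.4352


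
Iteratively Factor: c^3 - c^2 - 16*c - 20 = (c - 5)*(c^2 + 4*c + 4) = (c - 5)*(c + 2)*(c + 2)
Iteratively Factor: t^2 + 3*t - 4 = (t - 1)*(t + 4)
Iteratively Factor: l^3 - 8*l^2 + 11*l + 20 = (l - 5)*(l^2 - 3*l - 4) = (l - 5)*(l + 1)*(l - 4)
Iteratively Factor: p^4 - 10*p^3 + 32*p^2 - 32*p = (p - 2)*(p^3 - 8*p^2 + 16*p) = p*(p - 2)*(p^2 - 8*p + 16) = p*(p - 4)*(p - 2)*(p - 4)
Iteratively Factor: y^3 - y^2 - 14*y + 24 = (y - 3)*(y^2 + 2*y - 8) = (y - 3)*(y - 2)*(y + 4)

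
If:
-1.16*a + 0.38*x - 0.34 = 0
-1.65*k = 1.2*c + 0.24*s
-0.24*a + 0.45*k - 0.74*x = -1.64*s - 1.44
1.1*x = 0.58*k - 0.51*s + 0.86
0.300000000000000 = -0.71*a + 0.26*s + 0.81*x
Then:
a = -0.18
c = 1.72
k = -1.19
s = -0.42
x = 0.35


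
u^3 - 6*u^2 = u^2*(u - 6)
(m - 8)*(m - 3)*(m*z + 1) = m^3*z - 11*m^2*z + m^2 + 24*m*z - 11*m + 24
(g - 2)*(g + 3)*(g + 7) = g^3 + 8*g^2 + g - 42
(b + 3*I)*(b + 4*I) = b^2 + 7*I*b - 12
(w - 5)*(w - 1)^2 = w^3 - 7*w^2 + 11*w - 5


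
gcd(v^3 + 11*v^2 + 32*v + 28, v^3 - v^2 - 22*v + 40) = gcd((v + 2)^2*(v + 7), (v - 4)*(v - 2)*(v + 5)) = 1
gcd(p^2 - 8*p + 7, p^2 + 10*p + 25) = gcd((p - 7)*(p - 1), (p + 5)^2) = 1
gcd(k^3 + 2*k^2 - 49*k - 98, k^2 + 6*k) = 1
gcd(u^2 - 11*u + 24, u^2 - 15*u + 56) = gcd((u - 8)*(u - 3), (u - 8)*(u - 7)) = u - 8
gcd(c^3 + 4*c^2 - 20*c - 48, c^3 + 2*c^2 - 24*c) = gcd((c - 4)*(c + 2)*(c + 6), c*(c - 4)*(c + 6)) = c^2 + 2*c - 24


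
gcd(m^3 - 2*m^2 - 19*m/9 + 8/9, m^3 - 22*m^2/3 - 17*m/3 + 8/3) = m^2 + 2*m/3 - 1/3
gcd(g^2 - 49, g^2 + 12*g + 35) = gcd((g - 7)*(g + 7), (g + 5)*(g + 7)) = g + 7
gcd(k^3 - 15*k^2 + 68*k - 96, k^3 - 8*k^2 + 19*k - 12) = k^2 - 7*k + 12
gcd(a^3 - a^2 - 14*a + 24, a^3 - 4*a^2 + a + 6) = a^2 - 5*a + 6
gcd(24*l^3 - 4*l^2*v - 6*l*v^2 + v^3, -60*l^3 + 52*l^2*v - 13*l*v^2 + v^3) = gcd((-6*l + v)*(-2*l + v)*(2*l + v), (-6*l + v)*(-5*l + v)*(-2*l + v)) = 12*l^2 - 8*l*v + v^2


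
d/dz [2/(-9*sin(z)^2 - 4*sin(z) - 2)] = 4*(9*sin(z) + 2)*cos(z)/(9*sin(z)^2 + 4*sin(z) + 2)^2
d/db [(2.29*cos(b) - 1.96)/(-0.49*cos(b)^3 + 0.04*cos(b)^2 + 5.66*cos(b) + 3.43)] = (-2.2442*cos(b)^3 + 2.9728*cos(b)^2 - 0.1568*cos(b) - 18.9483)*sin(b)/(0.2401*cos(b)^6 - 0.0392*cos(b)^5 - 5.5452*cos(b)^4 - 2.9086*cos(b)^3 + 32.31*cos(b)^2 + 38.8276*cos(b) + 11.7649)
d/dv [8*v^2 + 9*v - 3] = 16*v + 9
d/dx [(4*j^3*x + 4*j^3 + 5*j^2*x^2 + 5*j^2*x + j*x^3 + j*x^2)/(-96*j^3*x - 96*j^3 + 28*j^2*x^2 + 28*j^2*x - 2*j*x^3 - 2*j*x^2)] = j*(-296*j^2 - 88*j*x + 19*x^2)/(2*(2304*j^4 - 1344*j^3*x + 292*j^2*x^2 - 28*j*x^3 + x^4))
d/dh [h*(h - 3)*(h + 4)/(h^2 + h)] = (h^2 + 2*h + 13)/(h^2 + 2*h + 1)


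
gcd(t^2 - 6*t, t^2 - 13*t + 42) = t - 6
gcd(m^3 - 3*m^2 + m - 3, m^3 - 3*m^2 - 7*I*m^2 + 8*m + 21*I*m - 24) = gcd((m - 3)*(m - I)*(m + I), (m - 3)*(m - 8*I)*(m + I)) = m^2 + m*(-3 + I) - 3*I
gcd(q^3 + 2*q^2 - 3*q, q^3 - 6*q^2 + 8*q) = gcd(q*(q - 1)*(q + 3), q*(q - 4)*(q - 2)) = q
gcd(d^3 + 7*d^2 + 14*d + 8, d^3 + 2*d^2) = d + 2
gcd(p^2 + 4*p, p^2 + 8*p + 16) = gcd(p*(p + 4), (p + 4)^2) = p + 4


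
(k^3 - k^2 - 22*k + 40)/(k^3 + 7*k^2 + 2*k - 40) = (k - 4)/(k + 4)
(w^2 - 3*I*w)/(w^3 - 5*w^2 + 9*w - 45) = w/(w^2 + w*(-5 + 3*I) - 15*I)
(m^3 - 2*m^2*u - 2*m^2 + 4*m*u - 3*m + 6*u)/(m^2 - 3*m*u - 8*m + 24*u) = (m^3 - 2*m^2*u - 2*m^2 + 4*m*u - 3*m + 6*u)/(m^2 - 3*m*u - 8*m + 24*u)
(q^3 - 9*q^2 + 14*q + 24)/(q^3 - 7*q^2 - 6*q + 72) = (q + 1)/(q + 3)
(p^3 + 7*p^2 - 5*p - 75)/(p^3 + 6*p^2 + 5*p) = (p^2 + 2*p - 15)/(p*(p + 1))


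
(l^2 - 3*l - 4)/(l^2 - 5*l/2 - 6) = 2*(l + 1)/(2*l + 3)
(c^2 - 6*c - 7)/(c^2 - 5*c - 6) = (c - 7)/(c - 6)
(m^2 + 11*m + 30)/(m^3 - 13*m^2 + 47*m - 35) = (m^2 + 11*m + 30)/(m^3 - 13*m^2 + 47*m - 35)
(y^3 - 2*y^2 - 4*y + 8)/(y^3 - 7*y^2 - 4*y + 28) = (y - 2)/(y - 7)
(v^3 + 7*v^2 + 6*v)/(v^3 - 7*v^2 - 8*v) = (v + 6)/(v - 8)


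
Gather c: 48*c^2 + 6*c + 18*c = 48*c^2 + 24*c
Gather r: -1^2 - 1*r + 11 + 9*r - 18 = 8*r - 8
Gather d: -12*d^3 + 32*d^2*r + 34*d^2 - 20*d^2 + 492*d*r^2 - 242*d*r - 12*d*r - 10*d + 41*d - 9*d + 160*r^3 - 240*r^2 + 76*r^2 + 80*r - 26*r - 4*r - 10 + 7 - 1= -12*d^3 + d^2*(32*r + 14) + d*(492*r^2 - 254*r + 22) + 160*r^3 - 164*r^2 + 50*r - 4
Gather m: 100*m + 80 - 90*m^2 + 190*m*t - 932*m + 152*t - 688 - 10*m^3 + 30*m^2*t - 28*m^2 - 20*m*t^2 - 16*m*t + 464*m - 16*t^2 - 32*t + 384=-10*m^3 + m^2*(30*t - 118) + m*(-20*t^2 + 174*t - 368) - 16*t^2 + 120*t - 224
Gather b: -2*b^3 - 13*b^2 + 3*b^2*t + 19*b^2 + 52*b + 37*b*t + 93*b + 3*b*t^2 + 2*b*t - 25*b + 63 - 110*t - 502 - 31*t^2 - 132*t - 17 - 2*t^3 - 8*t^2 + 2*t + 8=-2*b^3 + b^2*(3*t + 6) + b*(3*t^2 + 39*t + 120) - 2*t^3 - 39*t^2 - 240*t - 448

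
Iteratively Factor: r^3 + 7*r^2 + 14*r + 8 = (r + 4)*(r^2 + 3*r + 2) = (r + 1)*(r + 4)*(r + 2)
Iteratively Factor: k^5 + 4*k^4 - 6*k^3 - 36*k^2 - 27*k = (k - 3)*(k^4 + 7*k^3 + 15*k^2 + 9*k) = (k - 3)*(k + 3)*(k^3 + 4*k^2 + 3*k) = k*(k - 3)*(k + 3)*(k^2 + 4*k + 3) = k*(k - 3)*(k + 1)*(k + 3)*(k + 3)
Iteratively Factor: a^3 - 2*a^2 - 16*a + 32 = (a - 4)*(a^2 + 2*a - 8) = (a - 4)*(a - 2)*(a + 4)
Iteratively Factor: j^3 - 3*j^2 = (j - 3)*(j^2) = j*(j - 3)*(j)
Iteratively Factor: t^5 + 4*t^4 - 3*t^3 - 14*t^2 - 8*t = (t)*(t^4 + 4*t^3 - 3*t^2 - 14*t - 8) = t*(t - 2)*(t^3 + 6*t^2 + 9*t + 4) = t*(t - 2)*(t + 1)*(t^2 + 5*t + 4) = t*(t - 2)*(t + 1)*(t + 4)*(t + 1)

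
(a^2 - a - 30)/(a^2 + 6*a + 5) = (a - 6)/(a + 1)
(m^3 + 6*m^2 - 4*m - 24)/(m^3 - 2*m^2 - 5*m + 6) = (m^2 + 4*m - 12)/(m^2 - 4*m + 3)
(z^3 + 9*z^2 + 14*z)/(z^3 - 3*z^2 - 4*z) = (z^2 + 9*z + 14)/(z^2 - 3*z - 4)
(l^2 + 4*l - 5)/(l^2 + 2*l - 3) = (l + 5)/(l + 3)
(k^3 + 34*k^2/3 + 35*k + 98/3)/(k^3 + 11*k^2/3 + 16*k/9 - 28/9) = 3*(k + 7)/(3*k - 2)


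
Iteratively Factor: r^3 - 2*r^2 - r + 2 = (r - 1)*(r^2 - r - 2) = (r - 1)*(r + 1)*(r - 2)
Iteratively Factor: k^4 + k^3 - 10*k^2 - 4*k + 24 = (k - 2)*(k^3 + 3*k^2 - 4*k - 12) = (k - 2)*(k + 3)*(k^2 - 4) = (k - 2)*(k + 2)*(k + 3)*(k - 2)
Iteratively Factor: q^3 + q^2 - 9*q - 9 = (q + 3)*(q^2 - 2*q - 3) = (q + 1)*(q + 3)*(q - 3)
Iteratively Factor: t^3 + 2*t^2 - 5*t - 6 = (t - 2)*(t^2 + 4*t + 3) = (t - 2)*(t + 3)*(t + 1)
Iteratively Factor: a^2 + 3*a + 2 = (a + 1)*(a + 2)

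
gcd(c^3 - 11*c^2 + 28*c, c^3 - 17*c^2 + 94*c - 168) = c^2 - 11*c + 28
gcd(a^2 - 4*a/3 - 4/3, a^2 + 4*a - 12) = a - 2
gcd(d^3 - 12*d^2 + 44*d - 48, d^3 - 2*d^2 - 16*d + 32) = d^2 - 6*d + 8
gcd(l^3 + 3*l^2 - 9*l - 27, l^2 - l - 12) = l + 3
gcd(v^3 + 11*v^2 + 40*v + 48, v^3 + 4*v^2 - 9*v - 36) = v^2 + 7*v + 12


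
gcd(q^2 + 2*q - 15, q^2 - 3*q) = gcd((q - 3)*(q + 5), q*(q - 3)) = q - 3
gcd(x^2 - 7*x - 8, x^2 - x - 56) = x - 8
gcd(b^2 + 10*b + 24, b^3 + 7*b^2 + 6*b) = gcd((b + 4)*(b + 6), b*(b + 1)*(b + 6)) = b + 6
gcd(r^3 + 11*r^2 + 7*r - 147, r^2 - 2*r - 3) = r - 3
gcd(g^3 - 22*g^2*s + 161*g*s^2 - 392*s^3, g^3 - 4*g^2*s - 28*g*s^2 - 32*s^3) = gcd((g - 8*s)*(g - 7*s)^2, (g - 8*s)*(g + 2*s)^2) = -g + 8*s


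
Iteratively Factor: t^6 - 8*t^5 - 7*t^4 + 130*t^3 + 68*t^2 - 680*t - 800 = (t - 5)*(t^5 - 3*t^4 - 22*t^3 + 20*t^2 + 168*t + 160) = (t - 5)*(t + 2)*(t^4 - 5*t^3 - 12*t^2 + 44*t + 80) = (t - 5)*(t + 2)^2*(t^3 - 7*t^2 + 2*t + 40) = (t - 5)*(t + 2)^3*(t^2 - 9*t + 20) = (t - 5)*(t - 4)*(t + 2)^3*(t - 5)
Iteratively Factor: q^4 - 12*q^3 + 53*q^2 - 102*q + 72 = (q - 2)*(q^3 - 10*q^2 + 33*q - 36) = (q - 4)*(q - 2)*(q^2 - 6*q + 9) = (q - 4)*(q - 3)*(q - 2)*(q - 3)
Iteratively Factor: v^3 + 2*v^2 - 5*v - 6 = (v + 1)*(v^2 + v - 6) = (v - 2)*(v + 1)*(v + 3)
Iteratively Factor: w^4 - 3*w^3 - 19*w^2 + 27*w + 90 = (w - 3)*(w^3 - 19*w - 30) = (w - 3)*(w + 3)*(w^2 - 3*w - 10) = (w - 5)*(w - 3)*(w + 3)*(w + 2)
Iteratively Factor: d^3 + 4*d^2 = (d)*(d^2 + 4*d) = d^2*(d + 4)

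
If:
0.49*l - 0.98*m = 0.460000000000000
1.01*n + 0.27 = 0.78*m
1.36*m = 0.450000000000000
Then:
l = 1.60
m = 0.33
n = -0.01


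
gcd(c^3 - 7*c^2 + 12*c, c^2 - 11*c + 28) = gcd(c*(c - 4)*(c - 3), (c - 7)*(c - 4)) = c - 4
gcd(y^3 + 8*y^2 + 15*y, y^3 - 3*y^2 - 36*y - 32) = 1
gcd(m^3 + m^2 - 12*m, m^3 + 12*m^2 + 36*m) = m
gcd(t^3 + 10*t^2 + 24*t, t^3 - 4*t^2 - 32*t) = t^2 + 4*t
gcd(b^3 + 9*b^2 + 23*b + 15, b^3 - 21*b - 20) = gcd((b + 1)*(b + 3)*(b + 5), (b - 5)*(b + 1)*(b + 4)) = b + 1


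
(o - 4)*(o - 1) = o^2 - 5*o + 4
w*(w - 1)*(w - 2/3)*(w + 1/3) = w^4 - 4*w^3/3 + w^2/9 + 2*w/9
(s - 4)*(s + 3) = s^2 - s - 12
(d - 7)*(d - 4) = d^2 - 11*d + 28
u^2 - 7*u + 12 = (u - 4)*(u - 3)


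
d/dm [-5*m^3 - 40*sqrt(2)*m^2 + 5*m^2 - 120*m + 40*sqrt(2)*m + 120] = -15*m^2 - 80*sqrt(2)*m + 10*m - 120 + 40*sqrt(2)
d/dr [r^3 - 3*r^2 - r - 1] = 3*r^2 - 6*r - 1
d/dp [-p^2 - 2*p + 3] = -2*p - 2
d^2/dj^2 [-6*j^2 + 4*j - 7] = -12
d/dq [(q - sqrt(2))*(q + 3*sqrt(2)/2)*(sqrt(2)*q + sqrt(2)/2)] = 3*sqrt(2)*q^2 + sqrt(2)*q + 2*q - 3*sqrt(2) + 1/2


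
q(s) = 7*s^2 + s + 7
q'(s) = 14*s + 1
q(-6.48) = 294.45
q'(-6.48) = -89.72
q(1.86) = 33.08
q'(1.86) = 27.04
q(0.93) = 13.98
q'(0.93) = 14.02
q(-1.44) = 20.08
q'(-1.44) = -19.16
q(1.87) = 33.35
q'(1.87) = 27.18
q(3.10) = 77.37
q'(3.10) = 44.40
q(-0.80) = 10.68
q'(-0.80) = -10.20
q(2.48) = 52.53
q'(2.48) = 35.72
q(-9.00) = 565.00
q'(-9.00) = -125.00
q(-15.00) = 1567.00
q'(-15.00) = -209.00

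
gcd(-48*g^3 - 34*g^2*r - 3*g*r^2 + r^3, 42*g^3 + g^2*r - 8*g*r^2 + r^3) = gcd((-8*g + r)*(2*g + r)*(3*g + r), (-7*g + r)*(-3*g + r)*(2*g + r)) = 2*g + r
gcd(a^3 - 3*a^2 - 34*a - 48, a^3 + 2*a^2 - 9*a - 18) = a^2 + 5*a + 6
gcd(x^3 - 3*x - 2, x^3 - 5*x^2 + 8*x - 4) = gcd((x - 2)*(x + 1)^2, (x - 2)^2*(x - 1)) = x - 2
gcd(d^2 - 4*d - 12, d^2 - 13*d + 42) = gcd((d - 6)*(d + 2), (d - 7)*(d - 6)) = d - 6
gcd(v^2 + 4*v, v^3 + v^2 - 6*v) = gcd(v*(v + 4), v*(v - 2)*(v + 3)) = v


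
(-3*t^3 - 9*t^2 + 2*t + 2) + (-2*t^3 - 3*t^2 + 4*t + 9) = -5*t^3 - 12*t^2 + 6*t + 11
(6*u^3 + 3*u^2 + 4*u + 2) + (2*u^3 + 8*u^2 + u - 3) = 8*u^3 + 11*u^2 + 5*u - 1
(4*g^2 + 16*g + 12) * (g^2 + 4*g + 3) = 4*g^4 + 32*g^3 + 88*g^2 + 96*g + 36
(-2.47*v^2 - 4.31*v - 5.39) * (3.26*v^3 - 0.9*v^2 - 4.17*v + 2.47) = -8.0522*v^5 - 11.8276*v^4 - 3.3925*v^3 + 16.7228*v^2 + 11.8306*v - 13.3133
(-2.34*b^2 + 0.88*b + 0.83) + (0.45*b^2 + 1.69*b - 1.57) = -1.89*b^2 + 2.57*b - 0.74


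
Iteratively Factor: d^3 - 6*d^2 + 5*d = (d - 1)*(d^2 - 5*d) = (d - 5)*(d - 1)*(d)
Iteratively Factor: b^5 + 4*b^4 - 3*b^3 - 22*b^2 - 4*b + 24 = (b + 3)*(b^4 + b^3 - 6*b^2 - 4*b + 8) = (b + 2)*(b + 3)*(b^3 - b^2 - 4*b + 4) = (b + 2)^2*(b + 3)*(b^2 - 3*b + 2) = (b - 2)*(b + 2)^2*(b + 3)*(b - 1)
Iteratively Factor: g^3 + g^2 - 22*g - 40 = (g + 2)*(g^2 - g - 20) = (g + 2)*(g + 4)*(g - 5)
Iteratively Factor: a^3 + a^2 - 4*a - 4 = (a + 1)*(a^2 - 4) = (a + 1)*(a + 2)*(a - 2)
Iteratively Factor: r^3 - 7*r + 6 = (r - 2)*(r^2 + 2*r - 3) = (r - 2)*(r - 1)*(r + 3)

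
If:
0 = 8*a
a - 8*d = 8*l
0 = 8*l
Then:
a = 0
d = 0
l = 0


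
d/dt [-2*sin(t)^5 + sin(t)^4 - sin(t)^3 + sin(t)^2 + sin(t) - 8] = (-10*sin(t)^4 + 4*sin(t)^3 - 3*sin(t)^2 + 2*sin(t) + 1)*cos(t)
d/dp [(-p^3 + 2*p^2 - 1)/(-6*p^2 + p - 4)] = (p*(3*p - 4)*(6*p^2 - p + 4) - (12*p - 1)*(p^3 - 2*p^2 + 1))/(6*p^2 - p + 4)^2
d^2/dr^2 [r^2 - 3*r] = 2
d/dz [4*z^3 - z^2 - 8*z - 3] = 12*z^2 - 2*z - 8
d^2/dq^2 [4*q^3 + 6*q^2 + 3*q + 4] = 24*q + 12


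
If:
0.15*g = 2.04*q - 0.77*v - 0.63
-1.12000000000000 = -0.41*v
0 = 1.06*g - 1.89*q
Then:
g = 2.75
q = 1.54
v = 2.73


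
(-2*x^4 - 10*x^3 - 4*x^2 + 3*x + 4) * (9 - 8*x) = 16*x^5 + 62*x^4 - 58*x^3 - 60*x^2 - 5*x + 36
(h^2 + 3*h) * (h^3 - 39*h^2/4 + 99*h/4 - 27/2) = h^5 - 27*h^4/4 - 9*h^3/2 + 243*h^2/4 - 81*h/2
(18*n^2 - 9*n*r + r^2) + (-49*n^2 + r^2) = -31*n^2 - 9*n*r + 2*r^2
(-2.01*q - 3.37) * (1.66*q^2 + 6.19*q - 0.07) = -3.3366*q^3 - 18.0361*q^2 - 20.7196*q + 0.2359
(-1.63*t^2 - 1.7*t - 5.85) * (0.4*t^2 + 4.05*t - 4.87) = -0.652*t^4 - 7.2815*t^3 - 1.2869*t^2 - 15.4135*t + 28.4895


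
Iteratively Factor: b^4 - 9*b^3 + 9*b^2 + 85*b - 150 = (b + 3)*(b^3 - 12*b^2 + 45*b - 50) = (b - 5)*(b + 3)*(b^2 - 7*b + 10) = (b - 5)^2*(b + 3)*(b - 2)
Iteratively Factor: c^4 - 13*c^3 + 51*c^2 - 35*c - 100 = (c + 1)*(c^3 - 14*c^2 + 65*c - 100) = (c - 5)*(c + 1)*(c^2 - 9*c + 20) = (c - 5)*(c - 4)*(c + 1)*(c - 5)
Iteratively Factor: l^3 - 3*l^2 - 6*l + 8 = (l + 2)*(l^2 - 5*l + 4) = (l - 1)*(l + 2)*(l - 4)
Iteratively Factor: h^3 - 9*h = (h - 3)*(h^2 + 3*h) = h*(h - 3)*(h + 3)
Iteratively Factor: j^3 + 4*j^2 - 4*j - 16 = (j - 2)*(j^2 + 6*j + 8) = (j - 2)*(j + 2)*(j + 4)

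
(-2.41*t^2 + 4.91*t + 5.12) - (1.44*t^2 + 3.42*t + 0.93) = -3.85*t^2 + 1.49*t + 4.19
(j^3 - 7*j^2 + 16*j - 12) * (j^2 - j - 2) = j^5 - 8*j^4 + 21*j^3 - 14*j^2 - 20*j + 24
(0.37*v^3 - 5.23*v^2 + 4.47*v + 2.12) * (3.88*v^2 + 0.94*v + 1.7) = 1.4356*v^5 - 19.9446*v^4 + 13.0564*v^3 + 3.5364*v^2 + 9.5918*v + 3.604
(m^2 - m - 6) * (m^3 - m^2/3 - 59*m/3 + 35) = m^5 - 4*m^4/3 - 76*m^3/3 + 170*m^2/3 + 83*m - 210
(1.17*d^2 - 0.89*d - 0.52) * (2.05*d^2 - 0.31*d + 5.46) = 2.3985*d^4 - 2.1872*d^3 + 5.5981*d^2 - 4.6982*d - 2.8392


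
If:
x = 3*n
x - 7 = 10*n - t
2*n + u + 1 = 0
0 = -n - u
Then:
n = -1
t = 0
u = 1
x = -3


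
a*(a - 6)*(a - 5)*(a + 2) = a^4 - 9*a^3 + 8*a^2 + 60*a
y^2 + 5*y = y*(y + 5)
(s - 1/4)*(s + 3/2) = s^2 + 5*s/4 - 3/8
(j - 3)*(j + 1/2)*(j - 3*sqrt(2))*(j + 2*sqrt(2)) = j^4 - 5*j^3/2 - sqrt(2)*j^3 - 27*j^2/2 + 5*sqrt(2)*j^2/2 + 3*sqrt(2)*j/2 + 30*j + 18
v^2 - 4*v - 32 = (v - 8)*(v + 4)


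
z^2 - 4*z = z*(z - 4)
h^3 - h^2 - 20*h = h*(h - 5)*(h + 4)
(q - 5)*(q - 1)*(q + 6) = q^3 - 31*q + 30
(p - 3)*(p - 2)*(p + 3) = p^3 - 2*p^2 - 9*p + 18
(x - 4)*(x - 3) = x^2 - 7*x + 12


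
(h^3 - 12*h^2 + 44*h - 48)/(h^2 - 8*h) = (h^3 - 12*h^2 + 44*h - 48)/(h*(h - 8))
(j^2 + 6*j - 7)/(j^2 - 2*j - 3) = (-j^2 - 6*j + 7)/(-j^2 + 2*j + 3)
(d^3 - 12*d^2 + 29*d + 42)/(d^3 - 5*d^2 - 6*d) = (d - 7)/d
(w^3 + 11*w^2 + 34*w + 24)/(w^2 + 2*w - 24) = (w^2 + 5*w + 4)/(w - 4)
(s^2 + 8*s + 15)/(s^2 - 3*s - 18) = (s + 5)/(s - 6)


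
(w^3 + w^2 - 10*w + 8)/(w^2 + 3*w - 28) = (w^3 + w^2 - 10*w + 8)/(w^2 + 3*w - 28)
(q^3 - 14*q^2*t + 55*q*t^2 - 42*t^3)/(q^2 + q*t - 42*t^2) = (q^2 - 8*q*t + 7*t^2)/(q + 7*t)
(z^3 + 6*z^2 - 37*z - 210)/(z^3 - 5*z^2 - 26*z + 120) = (z + 7)/(z - 4)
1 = 1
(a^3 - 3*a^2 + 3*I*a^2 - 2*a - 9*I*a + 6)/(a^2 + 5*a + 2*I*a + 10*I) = (a^2 + a*(-3 + I) - 3*I)/(a + 5)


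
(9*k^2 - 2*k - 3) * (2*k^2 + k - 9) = 18*k^4 + 5*k^3 - 89*k^2 + 15*k + 27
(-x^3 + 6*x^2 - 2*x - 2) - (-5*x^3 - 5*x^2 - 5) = 4*x^3 + 11*x^2 - 2*x + 3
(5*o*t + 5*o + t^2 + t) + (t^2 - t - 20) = 5*o*t + 5*o + 2*t^2 - 20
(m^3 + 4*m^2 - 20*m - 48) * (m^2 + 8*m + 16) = m^5 + 12*m^4 + 28*m^3 - 144*m^2 - 704*m - 768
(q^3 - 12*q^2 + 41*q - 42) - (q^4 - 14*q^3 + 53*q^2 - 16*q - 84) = -q^4 + 15*q^3 - 65*q^2 + 57*q + 42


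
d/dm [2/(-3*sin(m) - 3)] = 2*cos(m)/(3*(sin(m) + 1)^2)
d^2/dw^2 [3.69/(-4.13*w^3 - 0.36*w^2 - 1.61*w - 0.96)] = ((91.4382*w + 2.6568)*(4.13*w^3 + 0.36*w^2 + 1.61*w + 0.96) - 3.69*(12.39*w^2 + 0.72*w + 1.61)*(24.78*w^2 + 1.44*w + 3.22))/(4.13*w^3 + 0.36*w^2 + 1.61*w + 0.96)^3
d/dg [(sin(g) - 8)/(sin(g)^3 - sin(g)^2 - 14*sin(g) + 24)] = (-2*sin(g)^3 + 25*sin(g)^2 - 16*sin(g) - 88)*cos(g)/(sin(g)^3 - sin(g)^2 - 14*sin(g) + 24)^2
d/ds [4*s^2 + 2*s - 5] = 8*s + 2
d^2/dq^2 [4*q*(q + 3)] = 8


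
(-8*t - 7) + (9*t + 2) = t - 5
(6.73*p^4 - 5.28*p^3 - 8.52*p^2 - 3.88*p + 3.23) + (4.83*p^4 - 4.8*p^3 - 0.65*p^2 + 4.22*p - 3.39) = 11.56*p^4 - 10.08*p^3 - 9.17*p^2 + 0.34*p - 0.16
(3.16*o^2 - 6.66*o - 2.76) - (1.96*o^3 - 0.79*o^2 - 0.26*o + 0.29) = -1.96*o^3 + 3.95*o^2 - 6.4*o - 3.05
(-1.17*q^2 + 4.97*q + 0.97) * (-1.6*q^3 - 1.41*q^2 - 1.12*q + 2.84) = 1.872*q^5 - 6.3023*q^4 - 7.2493*q^3 - 10.2569*q^2 + 13.0284*q + 2.7548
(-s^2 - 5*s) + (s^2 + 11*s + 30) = 6*s + 30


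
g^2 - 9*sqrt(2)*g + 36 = (g - 6*sqrt(2))*(g - 3*sqrt(2))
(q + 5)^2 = q^2 + 10*q + 25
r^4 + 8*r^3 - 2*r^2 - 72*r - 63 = (r - 3)*(r + 1)*(r + 3)*(r + 7)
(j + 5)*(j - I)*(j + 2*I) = j^3 + 5*j^2 + I*j^2 + 2*j + 5*I*j + 10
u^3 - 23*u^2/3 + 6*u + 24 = (u - 6)*(u - 3)*(u + 4/3)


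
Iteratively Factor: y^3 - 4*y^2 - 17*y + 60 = (y - 3)*(y^2 - y - 20) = (y - 5)*(y - 3)*(y + 4)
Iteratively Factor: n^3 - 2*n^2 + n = (n)*(n^2 - 2*n + 1) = n*(n - 1)*(n - 1)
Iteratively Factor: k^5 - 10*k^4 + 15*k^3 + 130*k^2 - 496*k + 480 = (k - 3)*(k^4 - 7*k^3 - 6*k^2 + 112*k - 160) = (k - 3)*(k - 2)*(k^3 - 5*k^2 - 16*k + 80) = (k - 3)*(k - 2)*(k + 4)*(k^2 - 9*k + 20) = (k - 5)*(k - 3)*(k - 2)*(k + 4)*(k - 4)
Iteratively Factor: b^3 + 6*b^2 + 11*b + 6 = (b + 2)*(b^2 + 4*b + 3) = (b + 1)*(b + 2)*(b + 3)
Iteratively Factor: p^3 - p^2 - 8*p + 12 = (p - 2)*(p^2 + p - 6) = (p - 2)^2*(p + 3)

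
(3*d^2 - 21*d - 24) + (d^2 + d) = 4*d^2 - 20*d - 24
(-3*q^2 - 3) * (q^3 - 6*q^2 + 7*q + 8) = -3*q^5 + 18*q^4 - 24*q^3 - 6*q^2 - 21*q - 24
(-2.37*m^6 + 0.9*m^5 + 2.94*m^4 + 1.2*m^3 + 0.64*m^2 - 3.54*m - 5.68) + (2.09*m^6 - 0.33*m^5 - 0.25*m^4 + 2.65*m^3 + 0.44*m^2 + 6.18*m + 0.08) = -0.28*m^6 + 0.57*m^5 + 2.69*m^4 + 3.85*m^3 + 1.08*m^2 + 2.64*m - 5.6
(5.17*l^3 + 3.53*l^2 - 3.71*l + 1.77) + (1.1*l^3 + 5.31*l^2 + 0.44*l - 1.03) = 6.27*l^3 + 8.84*l^2 - 3.27*l + 0.74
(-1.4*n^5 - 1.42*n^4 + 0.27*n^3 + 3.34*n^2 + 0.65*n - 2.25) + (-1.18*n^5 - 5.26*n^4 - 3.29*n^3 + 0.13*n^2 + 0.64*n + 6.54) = -2.58*n^5 - 6.68*n^4 - 3.02*n^3 + 3.47*n^2 + 1.29*n + 4.29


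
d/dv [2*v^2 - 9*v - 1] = 4*v - 9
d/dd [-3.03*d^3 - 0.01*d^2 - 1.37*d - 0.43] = -9.09*d^2 - 0.02*d - 1.37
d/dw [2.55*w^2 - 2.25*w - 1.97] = 5.1*w - 2.25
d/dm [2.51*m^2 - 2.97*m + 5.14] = 5.02*m - 2.97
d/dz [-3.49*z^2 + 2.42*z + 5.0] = 2.42 - 6.98*z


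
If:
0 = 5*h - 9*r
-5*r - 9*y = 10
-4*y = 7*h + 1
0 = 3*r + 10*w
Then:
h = 279/467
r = 155/467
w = -93/934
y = -605/467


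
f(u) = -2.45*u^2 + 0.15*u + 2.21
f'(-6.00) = 29.55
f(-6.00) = -86.89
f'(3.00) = -14.55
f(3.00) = -19.39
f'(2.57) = -12.44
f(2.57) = -13.59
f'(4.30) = -20.92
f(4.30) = -42.45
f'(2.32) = -11.22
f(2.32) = -10.63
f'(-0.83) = 4.22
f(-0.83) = 0.40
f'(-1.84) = 9.17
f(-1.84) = -6.36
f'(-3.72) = 18.38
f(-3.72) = -32.25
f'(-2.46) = 12.20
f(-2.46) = -12.99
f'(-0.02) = 0.25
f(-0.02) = 2.21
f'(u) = 0.15 - 4.9*u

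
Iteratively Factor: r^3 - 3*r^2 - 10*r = (r + 2)*(r^2 - 5*r) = r*(r + 2)*(r - 5)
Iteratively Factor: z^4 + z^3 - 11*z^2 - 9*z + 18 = (z + 3)*(z^3 - 2*z^2 - 5*z + 6) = (z - 1)*(z + 3)*(z^2 - z - 6) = (z - 3)*(z - 1)*(z + 3)*(z + 2)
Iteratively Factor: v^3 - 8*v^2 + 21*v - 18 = (v - 3)*(v^2 - 5*v + 6) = (v - 3)*(v - 2)*(v - 3)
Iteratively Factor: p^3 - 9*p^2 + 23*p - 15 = (p - 5)*(p^2 - 4*p + 3) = (p - 5)*(p - 3)*(p - 1)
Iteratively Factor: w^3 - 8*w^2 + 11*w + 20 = (w + 1)*(w^2 - 9*w + 20) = (w - 4)*(w + 1)*(w - 5)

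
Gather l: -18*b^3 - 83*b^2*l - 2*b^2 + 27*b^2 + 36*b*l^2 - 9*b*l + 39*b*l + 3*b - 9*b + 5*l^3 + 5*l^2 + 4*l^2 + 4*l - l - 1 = -18*b^3 + 25*b^2 - 6*b + 5*l^3 + l^2*(36*b + 9) + l*(-83*b^2 + 30*b + 3) - 1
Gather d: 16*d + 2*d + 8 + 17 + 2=18*d + 27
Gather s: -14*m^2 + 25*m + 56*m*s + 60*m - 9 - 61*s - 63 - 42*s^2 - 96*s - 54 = -14*m^2 + 85*m - 42*s^2 + s*(56*m - 157) - 126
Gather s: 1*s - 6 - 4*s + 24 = 18 - 3*s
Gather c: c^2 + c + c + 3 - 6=c^2 + 2*c - 3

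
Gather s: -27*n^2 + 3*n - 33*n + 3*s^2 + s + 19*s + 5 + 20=-27*n^2 - 30*n + 3*s^2 + 20*s + 25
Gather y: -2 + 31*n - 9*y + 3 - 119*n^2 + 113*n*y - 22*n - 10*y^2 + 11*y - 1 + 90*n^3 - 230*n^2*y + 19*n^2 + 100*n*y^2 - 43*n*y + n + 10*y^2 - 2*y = 90*n^3 - 100*n^2 + 100*n*y^2 + 10*n + y*(-230*n^2 + 70*n)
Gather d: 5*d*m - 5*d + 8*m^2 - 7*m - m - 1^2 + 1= d*(5*m - 5) + 8*m^2 - 8*m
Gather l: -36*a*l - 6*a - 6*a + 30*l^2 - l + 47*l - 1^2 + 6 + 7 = -12*a + 30*l^2 + l*(46 - 36*a) + 12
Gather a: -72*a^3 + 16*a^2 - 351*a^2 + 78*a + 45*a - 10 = -72*a^3 - 335*a^2 + 123*a - 10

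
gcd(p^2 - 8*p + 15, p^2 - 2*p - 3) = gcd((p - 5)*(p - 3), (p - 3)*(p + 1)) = p - 3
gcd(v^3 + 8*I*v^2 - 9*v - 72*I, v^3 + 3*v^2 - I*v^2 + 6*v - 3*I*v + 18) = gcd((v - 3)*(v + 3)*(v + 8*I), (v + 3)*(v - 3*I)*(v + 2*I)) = v + 3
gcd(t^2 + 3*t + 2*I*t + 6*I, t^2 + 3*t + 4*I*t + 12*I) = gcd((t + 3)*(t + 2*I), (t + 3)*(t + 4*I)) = t + 3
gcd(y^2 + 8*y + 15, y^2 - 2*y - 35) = y + 5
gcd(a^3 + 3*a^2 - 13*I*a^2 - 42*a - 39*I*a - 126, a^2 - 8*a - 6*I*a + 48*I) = a - 6*I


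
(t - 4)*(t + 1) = t^2 - 3*t - 4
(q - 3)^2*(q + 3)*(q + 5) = q^4 + 2*q^3 - 24*q^2 - 18*q + 135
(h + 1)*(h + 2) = h^2 + 3*h + 2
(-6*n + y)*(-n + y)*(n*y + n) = 6*n^3*y + 6*n^3 - 7*n^2*y^2 - 7*n^2*y + n*y^3 + n*y^2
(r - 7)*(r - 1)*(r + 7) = r^3 - r^2 - 49*r + 49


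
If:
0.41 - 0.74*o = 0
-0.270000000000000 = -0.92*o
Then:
No Solution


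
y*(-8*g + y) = -8*g*y + y^2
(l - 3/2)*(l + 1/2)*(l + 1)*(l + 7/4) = l^4 + 7*l^3/4 - 7*l^2/4 - 61*l/16 - 21/16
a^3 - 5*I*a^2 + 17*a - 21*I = (a - 7*I)*(a - I)*(a + 3*I)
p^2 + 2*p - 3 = (p - 1)*(p + 3)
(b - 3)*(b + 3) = b^2 - 9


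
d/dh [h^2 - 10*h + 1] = 2*h - 10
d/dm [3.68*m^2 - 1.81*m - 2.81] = 7.36*m - 1.81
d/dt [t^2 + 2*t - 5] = 2*t + 2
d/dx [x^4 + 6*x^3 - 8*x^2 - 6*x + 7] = 4*x^3 + 18*x^2 - 16*x - 6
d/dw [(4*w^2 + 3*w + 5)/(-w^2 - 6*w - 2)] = 3*(-7*w^2 - 2*w + 8)/(w^4 + 12*w^3 + 40*w^2 + 24*w + 4)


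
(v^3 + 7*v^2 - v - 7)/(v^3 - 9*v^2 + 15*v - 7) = (v^2 + 8*v + 7)/(v^2 - 8*v + 7)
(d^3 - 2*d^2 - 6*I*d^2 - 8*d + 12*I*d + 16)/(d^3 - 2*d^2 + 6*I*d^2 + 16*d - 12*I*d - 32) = (d - 4*I)/(d + 8*I)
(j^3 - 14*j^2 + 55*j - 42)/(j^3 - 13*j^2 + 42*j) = (j - 1)/j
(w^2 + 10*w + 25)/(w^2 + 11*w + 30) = (w + 5)/(w + 6)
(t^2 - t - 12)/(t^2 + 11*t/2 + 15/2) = 2*(t - 4)/(2*t + 5)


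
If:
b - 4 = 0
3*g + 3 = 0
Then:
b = 4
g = -1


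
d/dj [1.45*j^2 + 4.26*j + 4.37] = 2.9*j + 4.26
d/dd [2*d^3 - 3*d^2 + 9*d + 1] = 6*d^2 - 6*d + 9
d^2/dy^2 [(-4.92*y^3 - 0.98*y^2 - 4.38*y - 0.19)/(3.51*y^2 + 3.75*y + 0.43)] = (2.27373675443232e-13*y^4 - 205.649064*y^3 - 52.7712299999999*y^2 + 19.200906*y + 8.99288)/(43.243551*y^6 + 138.601125*y^5 + 163.971054*y^4 + 86.693625*y^3 + 20.087622*y^2 + 2.080125*y + 0.079507)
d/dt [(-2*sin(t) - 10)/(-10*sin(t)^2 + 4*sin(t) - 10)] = 5*(-10*sin(t) + cos(t)^2 + 2)*cos(t)/(5*sin(t)^2 - 2*sin(t) + 5)^2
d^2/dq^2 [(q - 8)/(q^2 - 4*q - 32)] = 2/(q^3 + 12*q^2 + 48*q + 64)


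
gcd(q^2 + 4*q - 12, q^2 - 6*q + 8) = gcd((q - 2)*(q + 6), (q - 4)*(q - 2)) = q - 2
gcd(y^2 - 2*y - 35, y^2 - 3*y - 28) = y - 7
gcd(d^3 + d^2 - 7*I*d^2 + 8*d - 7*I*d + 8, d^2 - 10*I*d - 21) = 1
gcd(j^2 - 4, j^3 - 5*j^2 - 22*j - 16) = j + 2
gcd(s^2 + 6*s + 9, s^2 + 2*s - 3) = s + 3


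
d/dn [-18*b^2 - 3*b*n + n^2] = -3*b + 2*n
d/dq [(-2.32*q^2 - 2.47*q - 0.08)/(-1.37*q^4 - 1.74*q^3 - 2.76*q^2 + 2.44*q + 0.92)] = (-6.3568*q^5 - 14.1885*q^4 - 9.034*q^3 - 12.8956*q^2 - 4.7104*q - 2.0772)/(1.8769*q^8 + 4.7676*q^7 + 10.59*q^6 + 2.9192*q^5 - 3.3944*q^4 - 16.6704*q^3 + 0.8752*q^2 + 4.4896*q + 0.8464)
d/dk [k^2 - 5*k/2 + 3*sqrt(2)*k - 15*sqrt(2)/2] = 2*k - 5/2 + 3*sqrt(2)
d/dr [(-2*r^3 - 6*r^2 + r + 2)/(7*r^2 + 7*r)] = (-2*r^4 - 4*r^3 - 7*r^2 - 4*r - 2)/(7*r^2*(r^2 + 2*r + 1))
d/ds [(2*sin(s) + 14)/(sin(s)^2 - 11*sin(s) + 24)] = 2*(-14*sin(s) + cos(s)^2 + 100)*cos(s)/(sin(s)^2 - 11*sin(s) + 24)^2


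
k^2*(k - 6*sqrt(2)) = k^3 - 6*sqrt(2)*k^2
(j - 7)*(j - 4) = j^2 - 11*j + 28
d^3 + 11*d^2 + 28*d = d*(d + 4)*(d + 7)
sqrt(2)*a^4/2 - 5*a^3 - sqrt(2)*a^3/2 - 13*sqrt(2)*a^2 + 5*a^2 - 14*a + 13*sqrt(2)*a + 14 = (a - 1)*(a - 7*sqrt(2))*(a + sqrt(2))*(sqrt(2)*a/2 + 1)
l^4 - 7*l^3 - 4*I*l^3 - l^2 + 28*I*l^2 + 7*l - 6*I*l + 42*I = (l - 7)*(l - 3*I)*(l - 2*I)*(l + I)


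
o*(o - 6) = o^2 - 6*o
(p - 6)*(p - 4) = p^2 - 10*p + 24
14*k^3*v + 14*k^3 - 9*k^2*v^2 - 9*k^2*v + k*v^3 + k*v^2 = (-7*k + v)*(-2*k + v)*(k*v + k)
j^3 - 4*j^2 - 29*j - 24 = (j - 8)*(j + 1)*(j + 3)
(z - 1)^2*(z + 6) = z^3 + 4*z^2 - 11*z + 6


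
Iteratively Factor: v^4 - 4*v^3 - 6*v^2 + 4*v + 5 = (v + 1)*(v^3 - 5*v^2 - v + 5) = (v - 5)*(v + 1)*(v^2 - 1) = (v - 5)*(v + 1)^2*(v - 1)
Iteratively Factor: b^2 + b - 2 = (b - 1)*(b + 2)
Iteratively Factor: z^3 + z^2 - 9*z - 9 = (z - 3)*(z^2 + 4*z + 3) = (z - 3)*(z + 3)*(z + 1)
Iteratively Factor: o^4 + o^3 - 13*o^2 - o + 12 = (o + 1)*(o^3 - 13*o + 12) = (o - 1)*(o + 1)*(o^2 + o - 12) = (o - 3)*(o - 1)*(o + 1)*(o + 4)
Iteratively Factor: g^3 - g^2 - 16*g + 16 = (g - 1)*(g^2 - 16) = (g - 4)*(g - 1)*(g + 4)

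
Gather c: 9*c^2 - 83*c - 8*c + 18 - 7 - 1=9*c^2 - 91*c + 10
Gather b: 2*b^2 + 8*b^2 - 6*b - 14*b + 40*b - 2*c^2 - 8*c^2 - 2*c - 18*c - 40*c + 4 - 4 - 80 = 10*b^2 + 20*b - 10*c^2 - 60*c - 80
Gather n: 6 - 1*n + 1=7 - n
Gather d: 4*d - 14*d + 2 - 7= -10*d - 5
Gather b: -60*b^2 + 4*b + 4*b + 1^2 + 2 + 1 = -60*b^2 + 8*b + 4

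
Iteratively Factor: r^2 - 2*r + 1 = (r - 1)*(r - 1)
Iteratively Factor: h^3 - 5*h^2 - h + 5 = (h - 5)*(h^2 - 1) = (h - 5)*(h - 1)*(h + 1)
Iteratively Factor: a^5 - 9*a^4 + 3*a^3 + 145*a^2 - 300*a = (a - 5)*(a^4 - 4*a^3 - 17*a^2 + 60*a) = (a - 5)^2*(a^3 + a^2 - 12*a) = (a - 5)^2*(a + 4)*(a^2 - 3*a) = (a - 5)^2*(a - 3)*(a + 4)*(a)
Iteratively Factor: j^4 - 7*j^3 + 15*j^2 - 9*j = (j - 1)*(j^3 - 6*j^2 + 9*j) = (j - 3)*(j - 1)*(j^2 - 3*j) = j*(j - 3)*(j - 1)*(j - 3)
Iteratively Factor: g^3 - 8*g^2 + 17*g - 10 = (g - 5)*(g^2 - 3*g + 2) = (g - 5)*(g - 2)*(g - 1)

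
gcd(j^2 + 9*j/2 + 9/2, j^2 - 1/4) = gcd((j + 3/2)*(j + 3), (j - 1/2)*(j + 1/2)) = 1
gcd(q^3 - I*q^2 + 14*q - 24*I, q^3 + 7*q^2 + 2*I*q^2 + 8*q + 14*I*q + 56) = q^2 + 2*I*q + 8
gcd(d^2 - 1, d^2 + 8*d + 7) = d + 1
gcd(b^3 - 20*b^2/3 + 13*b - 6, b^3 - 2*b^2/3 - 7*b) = b - 3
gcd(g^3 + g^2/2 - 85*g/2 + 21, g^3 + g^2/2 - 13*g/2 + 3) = g - 1/2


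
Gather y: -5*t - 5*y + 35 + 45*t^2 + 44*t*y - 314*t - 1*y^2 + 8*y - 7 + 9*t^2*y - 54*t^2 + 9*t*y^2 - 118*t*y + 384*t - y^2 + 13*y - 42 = -9*t^2 + 65*t + y^2*(9*t - 2) + y*(9*t^2 - 74*t + 16) - 14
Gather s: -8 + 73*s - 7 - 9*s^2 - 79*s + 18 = -9*s^2 - 6*s + 3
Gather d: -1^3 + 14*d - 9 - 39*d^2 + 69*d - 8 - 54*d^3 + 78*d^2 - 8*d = -54*d^3 + 39*d^2 + 75*d - 18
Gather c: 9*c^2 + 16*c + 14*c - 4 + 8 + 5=9*c^2 + 30*c + 9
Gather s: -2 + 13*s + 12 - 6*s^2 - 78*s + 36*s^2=30*s^2 - 65*s + 10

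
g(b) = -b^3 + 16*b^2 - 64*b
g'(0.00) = -64.00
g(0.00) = 0.00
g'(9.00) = -19.00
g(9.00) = -9.00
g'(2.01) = -11.80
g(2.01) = -72.12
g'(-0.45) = -79.01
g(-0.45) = 32.13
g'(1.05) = -33.71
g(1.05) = -50.72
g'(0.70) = -43.07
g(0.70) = -37.30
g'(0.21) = -57.41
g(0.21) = -12.74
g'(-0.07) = -66.25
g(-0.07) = 4.56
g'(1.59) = -20.70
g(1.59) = -65.33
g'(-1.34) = -112.27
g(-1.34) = 116.90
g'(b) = -3*b^2 + 32*b - 64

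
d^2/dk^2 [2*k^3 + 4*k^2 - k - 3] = 12*k + 8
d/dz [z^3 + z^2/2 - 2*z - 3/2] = 3*z^2 + z - 2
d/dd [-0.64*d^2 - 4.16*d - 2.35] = -1.28*d - 4.16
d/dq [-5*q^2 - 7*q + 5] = -10*q - 7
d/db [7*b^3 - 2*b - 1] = 21*b^2 - 2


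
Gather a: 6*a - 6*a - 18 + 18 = 0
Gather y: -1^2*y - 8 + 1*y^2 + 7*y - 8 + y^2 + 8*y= 2*y^2 + 14*y - 16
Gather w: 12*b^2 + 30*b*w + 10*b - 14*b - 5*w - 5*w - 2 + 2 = 12*b^2 - 4*b + w*(30*b - 10)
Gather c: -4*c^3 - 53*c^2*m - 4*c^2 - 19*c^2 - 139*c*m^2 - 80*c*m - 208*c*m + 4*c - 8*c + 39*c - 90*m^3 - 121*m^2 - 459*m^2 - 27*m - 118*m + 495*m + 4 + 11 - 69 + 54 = -4*c^3 + c^2*(-53*m - 23) + c*(-139*m^2 - 288*m + 35) - 90*m^3 - 580*m^2 + 350*m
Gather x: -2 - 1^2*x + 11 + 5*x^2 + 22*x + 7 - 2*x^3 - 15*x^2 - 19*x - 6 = -2*x^3 - 10*x^2 + 2*x + 10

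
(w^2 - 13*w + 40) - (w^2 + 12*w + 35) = 5 - 25*w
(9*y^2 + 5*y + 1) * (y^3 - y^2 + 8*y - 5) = 9*y^5 - 4*y^4 + 68*y^3 - 6*y^2 - 17*y - 5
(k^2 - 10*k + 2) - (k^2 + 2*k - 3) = 5 - 12*k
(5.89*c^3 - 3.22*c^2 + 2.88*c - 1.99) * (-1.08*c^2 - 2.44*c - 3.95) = -6.3612*c^5 - 10.894*c^4 - 18.5191*c^3 + 7.841*c^2 - 6.5204*c + 7.8605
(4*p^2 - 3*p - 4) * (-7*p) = -28*p^3 + 21*p^2 + 28*p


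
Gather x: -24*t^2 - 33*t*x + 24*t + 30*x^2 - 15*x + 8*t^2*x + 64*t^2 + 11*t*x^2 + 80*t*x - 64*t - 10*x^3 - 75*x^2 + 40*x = 40*t^2 - 40*t - 10*x^3 + x^2*(11*t - 45) + x*(8*t^2 + 47*t + 25)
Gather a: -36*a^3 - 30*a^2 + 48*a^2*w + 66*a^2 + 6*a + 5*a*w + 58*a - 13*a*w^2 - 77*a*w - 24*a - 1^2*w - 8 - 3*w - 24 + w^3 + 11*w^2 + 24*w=-36*a^3 + a^2*(48*w + 36) + a*(-13*w^2 - 72*w + 40) + w^3 + 11*w^2 + 20*w - 32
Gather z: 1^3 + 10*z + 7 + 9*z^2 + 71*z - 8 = 9*z^2 + 81*z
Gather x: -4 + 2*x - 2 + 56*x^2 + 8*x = 56*x^2 + 10*x - 6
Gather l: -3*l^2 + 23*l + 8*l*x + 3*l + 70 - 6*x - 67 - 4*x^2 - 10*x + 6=-3*l^2 + l*(8*x + 26) - 4*x^2 - 16*x + 9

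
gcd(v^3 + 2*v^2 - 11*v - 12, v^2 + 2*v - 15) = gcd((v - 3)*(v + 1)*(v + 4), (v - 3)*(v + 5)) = v - 3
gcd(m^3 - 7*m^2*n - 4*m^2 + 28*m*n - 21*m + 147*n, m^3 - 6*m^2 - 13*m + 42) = m^2 - 4*m - 21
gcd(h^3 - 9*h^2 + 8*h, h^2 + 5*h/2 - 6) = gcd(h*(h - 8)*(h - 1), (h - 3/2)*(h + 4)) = 1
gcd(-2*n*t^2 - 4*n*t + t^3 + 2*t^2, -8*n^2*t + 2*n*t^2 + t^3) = -2*n*t + t^2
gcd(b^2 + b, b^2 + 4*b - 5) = 1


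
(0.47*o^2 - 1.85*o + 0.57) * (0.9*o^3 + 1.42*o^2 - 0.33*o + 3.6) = 0.423*o^5 - 0.9976*o^4 - 2.2691*o^3 + 3.1119*o^2 - 6.8481*o + 2.052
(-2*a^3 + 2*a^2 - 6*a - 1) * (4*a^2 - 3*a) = -8*a^5 + 14*a^4 - 30*a^3 + 14*a^2 + 3*a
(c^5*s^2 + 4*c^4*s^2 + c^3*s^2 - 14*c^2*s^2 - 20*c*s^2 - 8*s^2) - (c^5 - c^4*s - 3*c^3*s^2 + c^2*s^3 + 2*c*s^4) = c^5*s^2 - c^5 + 4*c^4*s^2 + c^4*s + 4*c^3*s^2 - c^2*s^3 - 14*c^2*s^2 - 2*c*s^4 - 20*c*s^2 - 8*s^2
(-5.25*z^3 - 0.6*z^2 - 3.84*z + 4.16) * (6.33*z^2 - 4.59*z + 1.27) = -33.2325*z^5 + 20.2995*z^4 - 28.2207*z^3 + 43.1964*z^2 - 23.9712*z + 5.2832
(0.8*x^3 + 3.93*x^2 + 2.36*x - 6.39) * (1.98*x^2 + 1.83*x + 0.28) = 1.584*x^5 + 9.2454*x^4 + 12.0887*x^3 - 7.233*x^2 - 11.0329*x - 1.7892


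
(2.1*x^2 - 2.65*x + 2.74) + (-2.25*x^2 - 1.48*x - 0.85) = -0.15*x^2 - 4.13*x + 1.89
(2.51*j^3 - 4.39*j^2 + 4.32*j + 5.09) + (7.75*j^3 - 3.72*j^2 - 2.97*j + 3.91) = 10.26*j^3 - 8.11*j^2 + 1.35*j + 9.0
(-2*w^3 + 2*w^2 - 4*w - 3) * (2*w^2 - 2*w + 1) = -4*w^5 + 8*w^4 - 14*w^3 + 4*w^2 + 2*w - 3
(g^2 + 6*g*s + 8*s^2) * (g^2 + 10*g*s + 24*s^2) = g^4 + 16*g^3*s + 92*g^2*s^2 + 224*g*s^3 + 192*s^4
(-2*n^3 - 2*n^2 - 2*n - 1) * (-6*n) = 12*n^4 + 12*n^3 + 12*n^2 + 6*n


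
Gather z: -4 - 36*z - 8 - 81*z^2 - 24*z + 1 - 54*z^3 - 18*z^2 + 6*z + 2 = -54*z^3 - 99*z^2 - 54*z - 9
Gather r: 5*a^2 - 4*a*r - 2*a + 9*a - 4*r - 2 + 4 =5*a^2 + 7*a + r*(-4*a - 4) + 2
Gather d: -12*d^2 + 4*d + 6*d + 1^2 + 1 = -12*d^2 + 10*d + 2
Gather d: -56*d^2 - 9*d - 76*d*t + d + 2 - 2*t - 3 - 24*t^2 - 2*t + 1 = -56*d^2 + d*(-76*t - 8) - 24*t^2 - 4*t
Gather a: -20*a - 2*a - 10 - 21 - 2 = -22*a - 33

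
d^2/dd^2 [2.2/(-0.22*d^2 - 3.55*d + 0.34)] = (0.21296*d^2 + 3.4364*d - 2.2*(0.44*d + 3.55)*(0.88*d + 7.1) - 0.32912)/(0.22*d^2 + 3.55*d - 0.34)^3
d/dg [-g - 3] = -1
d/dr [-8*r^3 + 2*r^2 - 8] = 4*r*(1 - 6*r)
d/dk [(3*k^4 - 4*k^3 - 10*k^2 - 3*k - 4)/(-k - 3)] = (-9*k^4 - 28*k^3 + 46*k^2 + 60*k + 5)/(k^2 + 6*k + 9)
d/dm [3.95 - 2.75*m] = -2.75000000000000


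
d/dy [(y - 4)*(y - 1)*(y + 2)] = 3*y^2 - 6*y - 6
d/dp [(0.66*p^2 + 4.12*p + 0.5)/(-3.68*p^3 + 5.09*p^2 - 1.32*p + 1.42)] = (2.4288*p^4 + 30.3232*p^3 - 16.322*p^2 - 3.2156*p + 6.5104)/(13.5424*p^6 - 37.4624*p^5 + 35.6233*p^4 - 23.8888*p^3 + 16.198*p^2 - 3.7488*p + 2.0164)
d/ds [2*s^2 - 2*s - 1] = 4*s - 2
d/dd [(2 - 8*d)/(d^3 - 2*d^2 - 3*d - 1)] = 2*(8*d^3 - 11*d^2 + 4*d + 7)/(d^6 - 4*d^5 - 2*d^4 + 10*d^3 + 13*d^2 + 6*d + 1)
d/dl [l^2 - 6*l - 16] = 2*l - 6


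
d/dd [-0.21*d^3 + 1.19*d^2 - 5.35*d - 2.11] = -0.63*d^2 + 2.38*d - 5.35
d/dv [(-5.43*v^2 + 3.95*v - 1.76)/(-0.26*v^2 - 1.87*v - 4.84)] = (11.1811*v^2 + 51.6472*v - 22.4092)/(0.0676*v^4 + 0.9724*v^3 + 6.0137*v^2 + 18.1016*v + 23.4256)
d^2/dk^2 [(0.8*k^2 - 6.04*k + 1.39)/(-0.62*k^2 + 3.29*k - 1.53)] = (1.37987200000001*k^3 + 1.34738399999999*k^2 - 17.365332*k + 29.607766)/(0.238328*k^6 - 3.794028*k^5 + 21.897222*k^4 - 54.336653*k^3 + 54.036693*k^2 - 23.104683*k + 3.581577)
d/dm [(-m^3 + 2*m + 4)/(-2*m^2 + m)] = 2*(m^4 - m^3 + 2*m^2 + 8*m - 2)/(m^2*(4*m^2 - 4*m + 1))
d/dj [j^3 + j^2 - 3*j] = 3*j^2 + 2*j - 3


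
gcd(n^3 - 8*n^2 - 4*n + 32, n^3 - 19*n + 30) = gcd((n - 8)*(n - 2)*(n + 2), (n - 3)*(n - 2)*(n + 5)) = n - 2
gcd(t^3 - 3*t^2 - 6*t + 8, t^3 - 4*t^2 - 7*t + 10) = t^2 + t - 2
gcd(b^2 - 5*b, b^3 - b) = b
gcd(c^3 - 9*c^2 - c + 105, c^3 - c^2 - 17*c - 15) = c^2 - 2*c - 15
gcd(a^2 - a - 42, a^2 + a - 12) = 1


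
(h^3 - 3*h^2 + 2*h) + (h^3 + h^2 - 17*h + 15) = 2*h^3 - 2*h^2 - 15*h + 15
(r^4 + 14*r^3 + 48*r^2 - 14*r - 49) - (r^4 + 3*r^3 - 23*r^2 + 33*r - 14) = 11*r^3 + 71*r^2 - 47*r - 35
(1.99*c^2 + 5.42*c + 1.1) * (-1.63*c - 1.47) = -3.2437*c^3 - 11.7599*c^2 - 9.7604*c - 1.617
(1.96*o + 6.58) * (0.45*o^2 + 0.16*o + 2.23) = 0.882*o^3 + 3.2746*o^2 + 5.4236*o + 14.6734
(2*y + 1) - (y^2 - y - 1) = -y^2 + 3*y + 2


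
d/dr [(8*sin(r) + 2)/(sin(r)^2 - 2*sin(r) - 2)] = 4*(-sin(r) + cos(2*r) - 4)*cos(r)/(sin(r)^2 - 2*sin(r) - 2)^2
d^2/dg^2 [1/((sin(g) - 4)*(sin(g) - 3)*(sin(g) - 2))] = (-9*sin(g)^6 + 99*sin(g)^5 - 364*sin(g)^4 + 342*sin(g)^3 + 830*sin(g)^2 - 1884*sin(g) + 920)/((sin(g) - 4)^3*(sin(g) - 3)^3*(sin(g) - 2)^3)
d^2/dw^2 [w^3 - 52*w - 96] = 6*w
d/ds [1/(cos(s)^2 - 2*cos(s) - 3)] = 2*(cos(s) - 1)*sin(s)/(sin(s)^2 + 2*cos(s) + 2)^2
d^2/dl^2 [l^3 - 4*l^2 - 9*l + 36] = 6*l - 8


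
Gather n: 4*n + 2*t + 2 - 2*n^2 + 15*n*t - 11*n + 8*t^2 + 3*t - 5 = -2*n^2 + n*(15*t - 7) + 8*t^2 + 5*t - 3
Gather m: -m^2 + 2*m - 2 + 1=-m^2 + 2*m - 1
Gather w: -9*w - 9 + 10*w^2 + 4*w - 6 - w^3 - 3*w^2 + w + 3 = -w^3 + 7*w^2 - 4*w - 12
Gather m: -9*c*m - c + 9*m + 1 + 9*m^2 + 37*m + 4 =-c + 9*m^2 + m*(46 - 9*c) + 5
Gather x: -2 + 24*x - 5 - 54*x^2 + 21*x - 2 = -54*x^2 + 45*x - 9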